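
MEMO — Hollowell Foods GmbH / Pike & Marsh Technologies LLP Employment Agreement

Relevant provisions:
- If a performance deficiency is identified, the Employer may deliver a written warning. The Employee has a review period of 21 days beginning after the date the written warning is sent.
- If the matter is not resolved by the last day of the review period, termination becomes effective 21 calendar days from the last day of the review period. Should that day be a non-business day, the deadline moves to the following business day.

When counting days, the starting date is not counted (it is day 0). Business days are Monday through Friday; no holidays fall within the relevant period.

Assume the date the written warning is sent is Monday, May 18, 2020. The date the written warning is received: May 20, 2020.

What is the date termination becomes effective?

Jun 29, 2020

The last day of the review period: 21 calendar days after May 18, 2020 is Jun 8, 2020.
The date termination becomes effective: Jun 8, 2020 + 21 days = Jun 29, 2020. Jun 29, 2020 is a Monday, so no roll-forward applies.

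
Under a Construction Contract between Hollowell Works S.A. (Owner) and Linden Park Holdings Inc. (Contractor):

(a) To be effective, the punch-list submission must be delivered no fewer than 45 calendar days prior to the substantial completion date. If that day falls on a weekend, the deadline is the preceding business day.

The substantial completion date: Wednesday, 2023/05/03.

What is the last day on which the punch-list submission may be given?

2023/05/03 minus 45 days is 2023/03/19. That is a Sunday, so the deadline moves back to Friday, 2023/03/17.

2023/03/17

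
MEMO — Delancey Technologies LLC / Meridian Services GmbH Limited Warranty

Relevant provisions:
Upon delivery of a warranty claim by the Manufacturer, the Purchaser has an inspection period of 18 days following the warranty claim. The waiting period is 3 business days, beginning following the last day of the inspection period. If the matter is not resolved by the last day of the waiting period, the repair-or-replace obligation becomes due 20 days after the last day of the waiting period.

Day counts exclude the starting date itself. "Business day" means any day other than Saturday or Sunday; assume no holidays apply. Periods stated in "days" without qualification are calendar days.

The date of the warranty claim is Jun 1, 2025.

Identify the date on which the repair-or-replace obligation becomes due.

Jul 14, 2025

Adding 18 calendar days to Jun 1, 2025 gives Jun 19, 2025, which is the last day of the inspection period.
The last day of the waiting period: 3 business days after Thursday, Jun 19, 2025, skipping weekends — Jun 20, Jun 23, Jun 24 — lands on Tuesday, Jun 24, 2025.
Adding 20 calendar days to Jun 24, 2025 gives Jul 14, 2025, which is the date on which the repair-or-replace obligation becomes due.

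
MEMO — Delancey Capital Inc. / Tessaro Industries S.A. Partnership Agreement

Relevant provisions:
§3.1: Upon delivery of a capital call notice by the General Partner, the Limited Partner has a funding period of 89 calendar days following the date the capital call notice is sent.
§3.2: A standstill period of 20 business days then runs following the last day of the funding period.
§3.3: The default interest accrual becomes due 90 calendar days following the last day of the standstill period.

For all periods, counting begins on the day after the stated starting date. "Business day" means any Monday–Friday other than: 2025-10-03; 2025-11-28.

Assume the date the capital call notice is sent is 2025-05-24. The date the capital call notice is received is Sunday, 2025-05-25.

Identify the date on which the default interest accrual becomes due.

2025-12-17

Adding 89 calendar days to 2025-05-24 gives 2025-08-21, which is the last day of the funding period.
From Thursday, 2025-08-21, 20 business days (Aug 22, Aug 25, Aug 26, Aug 27, …, Sep 16, Sep 17, Sep 18, skipping weekends) brings us to Thursday, 2025-09-18, which is the last day of the standstill period.
Adding 90 calendar days to 2025-09-18 gives 2025-12-17, which is the date on which the default interest accrual becomes due.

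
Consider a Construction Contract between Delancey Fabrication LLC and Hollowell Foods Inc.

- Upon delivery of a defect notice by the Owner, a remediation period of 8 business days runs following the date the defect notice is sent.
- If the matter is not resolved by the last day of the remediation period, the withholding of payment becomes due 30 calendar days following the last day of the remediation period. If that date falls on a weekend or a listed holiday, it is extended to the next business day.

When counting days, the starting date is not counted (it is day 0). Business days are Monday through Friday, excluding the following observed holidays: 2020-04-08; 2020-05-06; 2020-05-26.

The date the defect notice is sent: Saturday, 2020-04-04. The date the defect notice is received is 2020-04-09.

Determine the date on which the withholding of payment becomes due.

The last day of the remediation period: counting 8 business days from Saturday, 2020-04-04 (Apr 6, Apr 7, Apr 9, Apr 10, Apr 13, Apr 14, Apr 15, Apr 16, skipping weekends and the listed holiday on Apr 8) reaches Thursday, 2020-04-16.
The date on which the withholding of payment becomes due: 2020-04-16 + 30 days = 2020-05-16. That falls on a Saturday, so it rolls to the next business day, Monday, 2020-05-18.

2020-05-18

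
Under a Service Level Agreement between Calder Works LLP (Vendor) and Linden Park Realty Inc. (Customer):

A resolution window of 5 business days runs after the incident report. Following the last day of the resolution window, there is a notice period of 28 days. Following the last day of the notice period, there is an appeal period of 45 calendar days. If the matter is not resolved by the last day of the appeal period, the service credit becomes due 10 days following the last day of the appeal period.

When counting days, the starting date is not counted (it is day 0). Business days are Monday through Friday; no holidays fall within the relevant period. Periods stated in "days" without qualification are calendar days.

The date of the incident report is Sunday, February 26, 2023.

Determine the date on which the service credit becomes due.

From Sunday, February 26, 2023, 5 business days (Feb 27, Feb 28, Mar 1, Mar 2, Mar 3, skipping weekends) brings us to Friday, March 3, 2023, which is the last day of the resolution window.
Adding 28 calendar days to March 3, 2023 gives March 31, 2023, which is the last day of the notice period.
Adding 45 calendar days to March 31, 2023 gives May 15, 2023, which is the last day of the appeal period.
Adding 10 calendar days to May 15, 2023 gives May 25, 2023, which is the date on which the service credit becomes due.

May 25, 2023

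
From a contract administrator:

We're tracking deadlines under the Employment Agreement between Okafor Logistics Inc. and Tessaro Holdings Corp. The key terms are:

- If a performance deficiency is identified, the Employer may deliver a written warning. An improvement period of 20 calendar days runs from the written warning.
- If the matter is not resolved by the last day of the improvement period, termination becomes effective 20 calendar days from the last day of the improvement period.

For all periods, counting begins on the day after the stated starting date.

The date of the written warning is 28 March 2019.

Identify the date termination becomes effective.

Adding 20 calendar days to 28 March 2019 gives 17 April 2019, which is the last day of the improvement period.
Adding 20 calendar days to 17 April 2019 gives 7 May 2019, which is the date termination becomes effective.

7 May 2019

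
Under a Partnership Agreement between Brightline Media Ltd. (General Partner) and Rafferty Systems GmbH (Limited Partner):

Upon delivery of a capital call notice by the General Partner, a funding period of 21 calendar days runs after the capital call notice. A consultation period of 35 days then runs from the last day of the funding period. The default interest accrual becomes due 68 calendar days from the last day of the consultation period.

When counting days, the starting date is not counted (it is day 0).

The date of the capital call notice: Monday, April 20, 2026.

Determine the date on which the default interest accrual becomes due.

The last day of the funding period: 21 calendar days after April 20, 2026 is May 11, 2026.
The last day of the consultation period: 35 calendar days after May 11, 2026 is June 15, 2026.
The date on which the default interest accrual becomes due: 68 calendar days after June 15, 2026 is August 22, 2026.

August 22, 2026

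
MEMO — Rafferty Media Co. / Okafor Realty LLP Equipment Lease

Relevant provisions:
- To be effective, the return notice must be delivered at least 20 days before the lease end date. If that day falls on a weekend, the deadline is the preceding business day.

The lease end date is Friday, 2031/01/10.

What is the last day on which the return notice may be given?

Counting back 20 calendar days from 2031/01/10 gives 2030/12/21. That is a Saturday, so the deadline moves back to Friday, 2030/12/20.

2030/12/20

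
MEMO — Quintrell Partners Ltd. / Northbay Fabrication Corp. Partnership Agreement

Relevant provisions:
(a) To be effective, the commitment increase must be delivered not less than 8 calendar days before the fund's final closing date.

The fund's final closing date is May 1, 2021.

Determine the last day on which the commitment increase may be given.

April 23, 2021

May 1, 2021 minus 8 days is April 23, 2021.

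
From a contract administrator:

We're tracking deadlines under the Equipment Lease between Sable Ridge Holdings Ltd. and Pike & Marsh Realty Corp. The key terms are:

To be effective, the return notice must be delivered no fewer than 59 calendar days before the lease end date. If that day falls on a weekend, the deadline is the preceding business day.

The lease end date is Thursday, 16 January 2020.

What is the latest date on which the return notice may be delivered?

16 January 2020 minus 59 days is 18 November 2019. That is a Monday, so no adjustment is needed.

18 November 2019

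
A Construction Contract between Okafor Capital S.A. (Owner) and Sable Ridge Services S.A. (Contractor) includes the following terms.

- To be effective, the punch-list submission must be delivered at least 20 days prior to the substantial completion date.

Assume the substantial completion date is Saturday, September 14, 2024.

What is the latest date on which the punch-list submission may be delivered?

August 25, 2024

Counting back 20 calendar days from September 14, 2024 gives August 25, 2024.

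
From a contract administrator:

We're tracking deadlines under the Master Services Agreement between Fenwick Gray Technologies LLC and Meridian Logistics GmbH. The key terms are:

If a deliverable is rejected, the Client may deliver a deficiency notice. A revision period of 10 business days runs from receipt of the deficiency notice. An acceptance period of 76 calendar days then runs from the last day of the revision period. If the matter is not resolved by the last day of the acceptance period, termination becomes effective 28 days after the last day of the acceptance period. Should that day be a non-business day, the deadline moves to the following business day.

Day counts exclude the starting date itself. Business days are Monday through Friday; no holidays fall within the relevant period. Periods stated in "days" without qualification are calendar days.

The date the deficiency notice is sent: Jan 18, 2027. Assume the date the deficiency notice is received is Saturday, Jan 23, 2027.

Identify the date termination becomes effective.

May 20, 2027

From Saturday, Jan 23, 2027, 10 business days (Jan 25, Jan 26, Jan 27, Jan 28, Jan 29, Feb 1, Feb 2, Feb 3, Feb 4, Feb 5, skipping weekends) brings us to Friday, Feb 5, 2027, which is the last day of the revision period.
The last day of the acceptance period: 76 calendar days after Feb 5, 2027 is Apr 22, 2027.
Adding 28 calendar days to Apr 22, 2027 gives May 20, 2027, which is the date termination becomes effective. May 20, 2027 is a Thursday, so no roll-forward applies.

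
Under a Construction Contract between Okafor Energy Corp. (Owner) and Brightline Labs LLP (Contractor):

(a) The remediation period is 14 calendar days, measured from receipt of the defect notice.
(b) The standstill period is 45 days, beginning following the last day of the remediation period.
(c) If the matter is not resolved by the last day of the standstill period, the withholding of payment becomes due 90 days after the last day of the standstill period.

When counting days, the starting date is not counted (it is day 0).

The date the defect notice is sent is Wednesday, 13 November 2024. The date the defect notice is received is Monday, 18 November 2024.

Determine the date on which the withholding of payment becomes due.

The last day of the remediation period: 18 November 2024 + 14 days = 2 December 2024.
The last day of the standstill period: 45 calendar days after 2 December 2024 is 16 January 2025.
The date on which the withholding of payment becomes due: 90 calendar days after 16 January 2025 is 16 April 2025.

16 April 2025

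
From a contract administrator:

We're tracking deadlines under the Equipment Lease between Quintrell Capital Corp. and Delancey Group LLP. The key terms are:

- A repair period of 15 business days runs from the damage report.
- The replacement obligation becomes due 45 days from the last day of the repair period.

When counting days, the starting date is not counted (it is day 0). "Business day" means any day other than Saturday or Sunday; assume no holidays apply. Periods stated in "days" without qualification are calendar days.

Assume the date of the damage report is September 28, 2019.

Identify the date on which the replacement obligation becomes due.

December 2, 2019

The last day of the repair period: 15 business days after Saturday, September 28, 2019, skipping weekends — Sep 30, Oct 1, Oct 2, Oct 3, …, Oct 16, Oct 17, Oct 18 — lands on Friday, October 18, 2019.
The date on which the replacement obligation becomes due: October 18, 2019 + 45 days = December 2, 2019.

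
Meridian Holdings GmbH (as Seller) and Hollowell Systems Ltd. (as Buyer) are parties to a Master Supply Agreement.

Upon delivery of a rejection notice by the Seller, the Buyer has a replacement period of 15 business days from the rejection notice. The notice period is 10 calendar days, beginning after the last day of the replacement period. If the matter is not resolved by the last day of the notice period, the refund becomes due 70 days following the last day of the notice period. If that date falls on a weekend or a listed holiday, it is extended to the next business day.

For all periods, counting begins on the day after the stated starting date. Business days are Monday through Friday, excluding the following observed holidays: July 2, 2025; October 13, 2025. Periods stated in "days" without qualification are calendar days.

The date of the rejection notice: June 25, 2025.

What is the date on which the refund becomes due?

October 6, 2025

From Wednesday, June 25, 2025, 15 business days (Jun 26, Jun 27, Jun 30, Jul 1, …, Jul 15, Jul 16, Jul 17, skipping weekends and the listed holiday on Jul 2) brings us to Thursday, July 17, 2025, which is the last day of the replacement period.
The last day of the notice period: 10 calendar days after July 17, 2025 is July 27, 2025.
The date on which the refund becomes due: 70 calendar days after July 27, 2025 is October 5, 2025. That falls on a Sunday, so it rolls to the next business day, Monday, October 6, 2025.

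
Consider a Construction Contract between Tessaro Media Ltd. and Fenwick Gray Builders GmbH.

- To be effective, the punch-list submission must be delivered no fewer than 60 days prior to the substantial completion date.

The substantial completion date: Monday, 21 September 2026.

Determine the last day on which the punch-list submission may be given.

21 September 2026 minus 60 days is 23 July 2026.

23 July 2026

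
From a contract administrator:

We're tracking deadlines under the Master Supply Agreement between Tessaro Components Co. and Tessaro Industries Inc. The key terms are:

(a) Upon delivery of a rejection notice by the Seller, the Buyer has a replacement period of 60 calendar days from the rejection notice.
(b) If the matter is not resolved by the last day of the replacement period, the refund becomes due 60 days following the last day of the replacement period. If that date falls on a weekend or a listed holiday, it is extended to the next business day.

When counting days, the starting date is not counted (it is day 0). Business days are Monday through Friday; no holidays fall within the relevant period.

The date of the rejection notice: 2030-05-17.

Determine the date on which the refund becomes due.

The last day of the replacement period: 60 calendar days after 2030-05-17 is 2030-07-16.
The date on which the refund becomes due: 60 calendar days after 2030-07-16 is 2030-09-14. That falls on a Saturday, so it rolls to the next business day, Monday, 2030-09-16.

2030-09-16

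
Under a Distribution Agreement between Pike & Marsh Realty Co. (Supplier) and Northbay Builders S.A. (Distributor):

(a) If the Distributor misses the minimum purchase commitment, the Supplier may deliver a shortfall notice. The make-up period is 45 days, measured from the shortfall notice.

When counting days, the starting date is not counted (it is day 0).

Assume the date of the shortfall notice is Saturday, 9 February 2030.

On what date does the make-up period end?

26 March 2030

The last day of the make-up period: 45 calendar days after 9 February 2030 is 26 March 2030.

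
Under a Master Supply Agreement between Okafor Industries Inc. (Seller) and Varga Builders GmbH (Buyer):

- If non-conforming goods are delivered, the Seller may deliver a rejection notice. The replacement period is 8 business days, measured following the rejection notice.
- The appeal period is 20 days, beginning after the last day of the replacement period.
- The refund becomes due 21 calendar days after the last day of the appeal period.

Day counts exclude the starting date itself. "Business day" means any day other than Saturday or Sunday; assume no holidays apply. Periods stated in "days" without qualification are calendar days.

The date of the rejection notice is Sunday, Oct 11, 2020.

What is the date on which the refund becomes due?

The last day of the replacement period: 8 business days after Sunday, Oct 11, 2020, skipping weekends — Oct 12, Oct 13, Oct 14, Oct 15, Oct 16, Oct 19, Oct 20, Oct 21 — lands on Wednesday, Oct 21, 2020.
Adding 20 calendar days to Oct 21, 2020 gives Nov 10, 2020, which is the last day of the appeal period.
Adding 21 calendar days to Nov 10, 2020 gives Dec 1, 2020, which is the date on which the refund becomes due.

Dec 1, 2020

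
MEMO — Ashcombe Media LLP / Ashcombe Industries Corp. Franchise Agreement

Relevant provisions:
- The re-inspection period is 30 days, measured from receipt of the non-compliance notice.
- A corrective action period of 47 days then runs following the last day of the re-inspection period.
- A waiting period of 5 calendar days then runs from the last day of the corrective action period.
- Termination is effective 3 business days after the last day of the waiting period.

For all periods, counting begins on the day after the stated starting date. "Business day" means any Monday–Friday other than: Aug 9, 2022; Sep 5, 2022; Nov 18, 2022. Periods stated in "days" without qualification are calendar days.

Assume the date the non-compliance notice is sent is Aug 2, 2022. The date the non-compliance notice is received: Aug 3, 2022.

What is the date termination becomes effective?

Adding 30 calendar days to Aug 3, 2022 gives Sep 2, 2022, which is the last day of the re-inspection period.
The last day of the corrective action period: 47 calendar days after Sep 2, 2022 is Oct 19, 2022.
The last day of the waiting period: Oct 19, 2022 + 5 days = Oct 24, 2022.
From Monday, Oct 24, 2022, 3 business days (Oct 25, Oct 26, Oct 27, skipping weekends) brings us to Thursday, Oct 27, 2022, which is the date termination becomes effective.

Oct 27, 2022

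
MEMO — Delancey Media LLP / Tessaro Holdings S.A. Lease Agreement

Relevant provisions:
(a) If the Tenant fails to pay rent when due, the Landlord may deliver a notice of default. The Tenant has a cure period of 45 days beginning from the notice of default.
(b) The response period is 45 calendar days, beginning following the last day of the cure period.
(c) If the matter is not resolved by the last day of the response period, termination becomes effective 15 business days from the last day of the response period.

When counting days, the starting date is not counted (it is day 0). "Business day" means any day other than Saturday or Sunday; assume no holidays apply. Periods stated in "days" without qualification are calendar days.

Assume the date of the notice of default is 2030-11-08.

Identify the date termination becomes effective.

The last day of the cure period: 2030-11-08 + 45 days = 2030-12-23.
The last day of the response period: 45 calendar days after 2030-12-23 is 2031-02-06.
The date termination becomes effective: 15 business days after Thursday, 2031-02-06, skipping weekends — Feb 7, Feb 10, Feb 11, Feb 12, …, Feb 25, Feb 26, Feb 27 — lands on Thursday, 2031-02-27.

2031-02-27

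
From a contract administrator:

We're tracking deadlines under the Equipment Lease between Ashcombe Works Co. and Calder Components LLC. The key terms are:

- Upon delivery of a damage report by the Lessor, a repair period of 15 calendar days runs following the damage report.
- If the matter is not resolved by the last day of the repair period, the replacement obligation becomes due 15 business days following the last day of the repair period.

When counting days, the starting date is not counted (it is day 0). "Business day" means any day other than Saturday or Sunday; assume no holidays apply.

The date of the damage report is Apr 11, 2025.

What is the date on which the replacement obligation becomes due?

The last day of the repair period: Apr 11, 2025 + 15 days = Apr 26, 2025.
The date on which the replacement obligation becomes due: counting 15 business days from Saturday, Apr 26, 2025 (Apr 28, Apr 29, Apr 30, May 1, …, May 14, May 15, May 16, skipping weekends) reaches Friday, May 16, 2025.

May 16, 2025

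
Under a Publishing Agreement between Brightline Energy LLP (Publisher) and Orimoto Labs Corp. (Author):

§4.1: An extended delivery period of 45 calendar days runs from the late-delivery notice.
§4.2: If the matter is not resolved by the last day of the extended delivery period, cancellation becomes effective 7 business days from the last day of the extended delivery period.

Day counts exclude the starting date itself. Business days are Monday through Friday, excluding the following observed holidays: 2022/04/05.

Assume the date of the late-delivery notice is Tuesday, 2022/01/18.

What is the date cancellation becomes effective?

The last day of the extended delivery period: 45 calendar days after 2022/01/18 is 2022/03/04.
From Friday, 2022/03/04, 7 business days (Mar 7, Mar 8, Mar 9, Mar 10, Mar 11, Mar 14, Mar 15, skipping weekends) brings us to Tuesday, 2022/03/15, which is the date cancellation becomes effective.

2022/03/15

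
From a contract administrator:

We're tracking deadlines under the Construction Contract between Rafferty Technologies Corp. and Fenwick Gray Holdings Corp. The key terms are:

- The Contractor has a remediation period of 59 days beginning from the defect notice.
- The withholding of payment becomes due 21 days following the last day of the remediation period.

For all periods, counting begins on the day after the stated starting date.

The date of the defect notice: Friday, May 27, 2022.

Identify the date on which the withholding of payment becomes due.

The last day of the remediation period: 59 calendar days after May 27, 2022 is July 25, 2022.
The date on which the withholding of payment becomes due: 21 calendar days after July 25, 2022 is August 15, 2022.

August 15, 2022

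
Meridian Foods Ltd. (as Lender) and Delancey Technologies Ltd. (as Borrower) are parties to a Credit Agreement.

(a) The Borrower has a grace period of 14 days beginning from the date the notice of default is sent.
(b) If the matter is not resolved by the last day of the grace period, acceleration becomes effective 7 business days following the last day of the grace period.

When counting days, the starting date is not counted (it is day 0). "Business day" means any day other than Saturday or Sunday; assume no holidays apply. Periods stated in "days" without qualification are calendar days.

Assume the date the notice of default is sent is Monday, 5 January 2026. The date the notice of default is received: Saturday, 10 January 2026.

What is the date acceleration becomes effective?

The last day of the grace period: 5 January 2026 + 14 days = 19 January 2026.
The date acceleration becomes effective: 7 business days after Monday, 19 January 2026, skipping weekends — Jan 20, Jan 21, Jan 22, Jan 23, Jan 26, Jan 27, Jan 28 — lands on Wednesday, 28 January 2026.

28 January 2026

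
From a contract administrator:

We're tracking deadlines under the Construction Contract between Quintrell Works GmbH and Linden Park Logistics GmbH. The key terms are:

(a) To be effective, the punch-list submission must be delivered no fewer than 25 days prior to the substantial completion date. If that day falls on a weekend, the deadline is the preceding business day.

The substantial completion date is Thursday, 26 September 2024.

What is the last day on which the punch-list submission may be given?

26 September 2024 minus 25 days is 1 September 2024. That is a Sunday, so the deadline moves back to Friday, 30 August 2024.

30 August 2024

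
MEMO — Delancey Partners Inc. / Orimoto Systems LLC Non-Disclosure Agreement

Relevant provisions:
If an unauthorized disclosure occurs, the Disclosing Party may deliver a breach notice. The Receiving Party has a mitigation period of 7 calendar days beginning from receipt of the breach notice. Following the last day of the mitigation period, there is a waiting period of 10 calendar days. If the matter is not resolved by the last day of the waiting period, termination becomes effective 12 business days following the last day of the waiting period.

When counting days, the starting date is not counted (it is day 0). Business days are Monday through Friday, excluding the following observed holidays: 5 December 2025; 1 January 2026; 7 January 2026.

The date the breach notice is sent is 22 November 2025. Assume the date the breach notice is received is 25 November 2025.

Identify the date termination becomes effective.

30 December 2025

Adding 7 calendar days to 25 November 2025 gives 2 December 2025, which is the last day of the mitigation period.
Adding 10 calendar days to 2 December 2025 gives 12 December 2025, which is the last day of the waiting period.
From Friday, 12 December 2025, 12 business days (Dec 15, Dec 16, Dec 17, Dec 18, …, Dec 26, Dec 29, Dec 30, skipping weekends) brings us to Tuesday, 30 December 2025, which is the date termination becomes effective.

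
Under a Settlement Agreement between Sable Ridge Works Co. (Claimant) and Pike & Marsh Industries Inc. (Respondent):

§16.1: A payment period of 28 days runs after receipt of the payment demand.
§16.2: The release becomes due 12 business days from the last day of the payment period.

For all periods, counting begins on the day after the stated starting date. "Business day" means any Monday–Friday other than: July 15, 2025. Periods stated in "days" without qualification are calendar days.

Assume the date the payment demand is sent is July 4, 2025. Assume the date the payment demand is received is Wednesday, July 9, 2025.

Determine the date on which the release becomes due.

The last day of the payment period: 28 calendar days after July 9, 2025 is August 6, 2025.
The date on which the release becomes due: 12 business days after Wednesday, August 6, 2025, skipping weekends — Aug 7, Aug 8, Aug 11, Aug 12, …, Aug 20, Aug 21, Aug 22 — lands on Friday, August 22, 2025.

August 22, 2025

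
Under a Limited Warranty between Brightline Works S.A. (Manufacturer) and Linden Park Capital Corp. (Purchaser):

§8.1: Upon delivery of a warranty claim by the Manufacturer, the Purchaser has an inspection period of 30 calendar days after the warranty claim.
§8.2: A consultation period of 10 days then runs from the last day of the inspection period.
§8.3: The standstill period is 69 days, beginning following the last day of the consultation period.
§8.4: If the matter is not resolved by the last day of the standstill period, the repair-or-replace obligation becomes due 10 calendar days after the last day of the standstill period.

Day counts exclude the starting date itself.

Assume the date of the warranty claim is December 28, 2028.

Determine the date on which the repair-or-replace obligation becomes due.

April 26, 2029

Adding 30 calendar days to December 28, 2028 gives January 27, 2029, which is the last day of the inspection period.
Adding 10 calendar days to January 27, 2029 gives February 6, 2029, which is the last day of the consultation period.
The last day of the standstill period: 69 calendar days after February 6, 2029 is April 16, 2029.
The date on which the repair-or-replace obligation becomes due: April 16, 2029 + 10 days = April 26, 2029.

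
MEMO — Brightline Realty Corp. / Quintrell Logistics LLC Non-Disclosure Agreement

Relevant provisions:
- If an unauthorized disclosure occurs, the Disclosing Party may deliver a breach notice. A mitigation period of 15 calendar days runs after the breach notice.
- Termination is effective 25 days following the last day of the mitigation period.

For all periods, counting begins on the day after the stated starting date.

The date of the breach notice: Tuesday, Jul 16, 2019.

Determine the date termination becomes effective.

Adding 15 calendar days to Jul 16, 2019 gives Jul 31, 2019, which is the last day of the mitigation period.
Adding 25 calendar days to Jul 31, 2019 gives Aug 25, 2019, which is the date termination becomes effective.

Aug 25, 2019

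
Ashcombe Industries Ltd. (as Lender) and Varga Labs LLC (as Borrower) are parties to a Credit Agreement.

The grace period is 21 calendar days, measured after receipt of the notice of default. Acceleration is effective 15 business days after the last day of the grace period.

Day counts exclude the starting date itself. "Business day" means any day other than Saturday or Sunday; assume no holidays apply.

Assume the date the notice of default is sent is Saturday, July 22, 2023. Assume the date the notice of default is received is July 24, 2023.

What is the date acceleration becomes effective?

The last day of the grace period: 21 calendar days after July 24, 2023 is August 14, 2023.
The date acceleration becomes effective: 15 business days after Monday, August 14, 2023, skipping weekends — Aug 15, Aug 16, Aug 17, Aug 18, …, Aug 31, Sep 1, Sep 4 — lands on Monday, September 4, 2023.

September 4, 2023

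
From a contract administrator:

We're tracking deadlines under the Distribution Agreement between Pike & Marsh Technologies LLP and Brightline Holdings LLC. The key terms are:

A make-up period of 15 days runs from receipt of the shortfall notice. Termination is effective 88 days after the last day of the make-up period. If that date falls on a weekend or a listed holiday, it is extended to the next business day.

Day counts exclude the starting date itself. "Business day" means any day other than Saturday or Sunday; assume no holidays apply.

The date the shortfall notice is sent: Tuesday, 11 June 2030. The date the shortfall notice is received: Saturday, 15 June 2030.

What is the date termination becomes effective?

26 September 2030

The last day of the make-up period: 15 June 2030 + 15 days = 30 June 2030.
Adding 88 calendar days to 30 June 2030 gives 26 September 2030, which is the date termination becomes effective. 26 September 2030 is a Thursday, so no roll-forward applies.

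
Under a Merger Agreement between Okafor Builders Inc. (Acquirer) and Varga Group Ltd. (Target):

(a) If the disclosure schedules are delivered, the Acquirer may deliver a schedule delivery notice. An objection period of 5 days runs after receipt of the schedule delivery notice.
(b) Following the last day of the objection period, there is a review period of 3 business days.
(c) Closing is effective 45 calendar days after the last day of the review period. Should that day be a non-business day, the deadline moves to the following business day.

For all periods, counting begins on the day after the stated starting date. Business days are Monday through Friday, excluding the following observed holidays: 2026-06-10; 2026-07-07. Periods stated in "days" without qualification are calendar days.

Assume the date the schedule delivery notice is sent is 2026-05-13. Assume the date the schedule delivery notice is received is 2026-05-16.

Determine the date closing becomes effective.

2026-07-10

Adding 5 calendar days to 2026-05-16 gives 2026-05-21, which is the last day of the objection period.
From Thursday, 2026-05-21, 3 business days (May 22, May 25, May 26, skipping weekends) brings us to Tuesday, 2026-05-26, which is the last day of the review period.
The date closing becomes effective: 2026-05-26 + 45 days = 2026-07-10. 2026-07-10 is a Friday and is not a listed holiday, so no roll-forward applies.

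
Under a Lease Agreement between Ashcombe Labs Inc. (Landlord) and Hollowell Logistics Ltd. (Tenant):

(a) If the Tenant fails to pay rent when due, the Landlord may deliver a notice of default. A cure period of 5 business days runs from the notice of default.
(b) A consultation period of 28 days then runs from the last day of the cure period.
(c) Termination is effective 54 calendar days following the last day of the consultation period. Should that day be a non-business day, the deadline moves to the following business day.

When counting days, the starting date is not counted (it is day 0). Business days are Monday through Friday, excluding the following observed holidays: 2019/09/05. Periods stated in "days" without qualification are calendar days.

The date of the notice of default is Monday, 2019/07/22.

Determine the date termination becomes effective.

2019/10/21

The last day of the cure period: 5 business days after Monday, 2019/07/22, skipping weekends — Jul 23, Jul 24, Jul 25, Jul 26, Jul 29 — lands on Monday, 2019/07/29.
The last day of the consultation period: 28 calendar days after 2019/07/29 is 2019/08/26.
Adding 54 calendar days to 2019/08/26 gives 2019/10/19, which is the date termination becomes effective. That falls on a Saturday, so it rolls to the next business day, Monday, 2019/10/21.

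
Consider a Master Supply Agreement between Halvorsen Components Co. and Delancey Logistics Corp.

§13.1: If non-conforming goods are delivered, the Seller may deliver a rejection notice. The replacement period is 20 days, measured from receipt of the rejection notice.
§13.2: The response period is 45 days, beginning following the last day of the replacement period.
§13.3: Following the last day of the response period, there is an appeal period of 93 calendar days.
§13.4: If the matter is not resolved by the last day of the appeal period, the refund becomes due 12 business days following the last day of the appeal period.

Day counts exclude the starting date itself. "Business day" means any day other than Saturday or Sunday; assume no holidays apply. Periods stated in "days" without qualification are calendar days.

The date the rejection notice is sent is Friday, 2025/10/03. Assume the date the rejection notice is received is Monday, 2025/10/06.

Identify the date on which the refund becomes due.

The last day of the replacement period: 20 calendar days after 2025/10/06 is 2025/10/26.
Adding 45 calendar days to 2025/10/26 gives 2025/12/10, which is the last day of the response period.
The last day of the appeal period: 2025/12/10 + 93 days = 2026/03/13.
The date on which the refund becomes due: 12 business days after Friday, 2026/03/13, skipping weekends — Mar 16, Mar 17, Mar 18, Mar 19, …, Mar 27, Mar 30, Mar 31 — lands on Tuesday, 2026/03/31.

2026/03/31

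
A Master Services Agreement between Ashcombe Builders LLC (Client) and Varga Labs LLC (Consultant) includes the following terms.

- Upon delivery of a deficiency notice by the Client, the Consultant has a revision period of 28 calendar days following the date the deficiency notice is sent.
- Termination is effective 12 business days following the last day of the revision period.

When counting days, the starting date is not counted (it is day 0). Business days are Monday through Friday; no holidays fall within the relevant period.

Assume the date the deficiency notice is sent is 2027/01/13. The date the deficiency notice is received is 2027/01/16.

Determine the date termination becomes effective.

2027/02/26

Adding 28 calendar days to 2027/01/13 gives 2027/02/10, which is the last day of the revision period.
The date termination becomes effective: 12 business days after Wednesday, 2027/02/10, skipping weekends — Feb 11, Feb 12, Feb 15, Feb 16, …, Feb 24, Feb 25, Feb 26 — lands on Friday, 2027/02/26.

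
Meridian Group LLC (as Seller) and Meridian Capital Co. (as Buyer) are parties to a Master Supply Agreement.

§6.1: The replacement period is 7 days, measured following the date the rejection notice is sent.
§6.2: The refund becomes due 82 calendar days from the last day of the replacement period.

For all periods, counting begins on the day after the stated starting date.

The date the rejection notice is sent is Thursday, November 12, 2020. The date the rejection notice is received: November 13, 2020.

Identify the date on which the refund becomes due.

The last day of the replacement period: 7 calendar days after November 12, 2020 is November 19, 2020.
The date on which the refund becomes due: November 19, 2020 + 82 days = February 9, 2021.

February 9, 2021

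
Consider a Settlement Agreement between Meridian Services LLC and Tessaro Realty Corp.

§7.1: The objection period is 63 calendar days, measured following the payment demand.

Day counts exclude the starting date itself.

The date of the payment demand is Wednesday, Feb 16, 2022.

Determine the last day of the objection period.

Apr 20, 2022

The last day of the objection period: Feb 16, 2022 + 63 days = Apr 20, 2022.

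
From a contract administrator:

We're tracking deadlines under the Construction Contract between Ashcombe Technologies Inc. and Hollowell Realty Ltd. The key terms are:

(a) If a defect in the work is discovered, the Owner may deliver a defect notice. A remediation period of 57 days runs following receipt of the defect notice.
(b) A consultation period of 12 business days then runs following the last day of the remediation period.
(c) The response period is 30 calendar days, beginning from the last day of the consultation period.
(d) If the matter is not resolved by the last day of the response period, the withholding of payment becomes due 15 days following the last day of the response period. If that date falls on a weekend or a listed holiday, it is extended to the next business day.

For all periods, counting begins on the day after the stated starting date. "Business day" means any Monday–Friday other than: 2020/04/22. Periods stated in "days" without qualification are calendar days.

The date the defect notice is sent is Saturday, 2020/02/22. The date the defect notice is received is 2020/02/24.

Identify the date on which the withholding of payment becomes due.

The last day of the remediation period: 57 calendar days after 2020/02/24 is 2020/04/21.
The last day of the consultation period: counting 12 business days from Tuesday, 2020/04/21 (Apr 23, Apr 24, Apr 27, Apr 28, …, May 6, May 7, May 8, skipping weekends and the listed holiday on Apr 22) reaches Friday, 2020/05/08.
The last day of the response period: 2020/05/08 + 30 days = 2020/06/07.
The date on which the withholding of payment becomes due: 2020/06/07 + 15 days = 2020/06/22. 2020/06/22 is a Monday and is not a listed holiday, so no roll-forward applies.

2020/06/22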